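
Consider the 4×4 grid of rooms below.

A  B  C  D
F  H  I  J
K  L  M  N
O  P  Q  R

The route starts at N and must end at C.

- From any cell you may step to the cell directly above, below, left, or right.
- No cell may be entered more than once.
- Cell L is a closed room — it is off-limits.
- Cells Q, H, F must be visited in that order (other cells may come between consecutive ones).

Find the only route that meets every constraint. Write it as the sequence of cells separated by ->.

N -> R -> Q -> M -> I -> H -> F -> A -> B -> C

The waypoints must appear in the order Q, H, F, with no cell reused.
Route from N: down to R, left to Q, 2× up (reaching I), 2× left (reaching F), up to A, 2× right (reaching C) — 9 moves in all.
Check: order respected (Q at step 2, H at step 5, F at step 6).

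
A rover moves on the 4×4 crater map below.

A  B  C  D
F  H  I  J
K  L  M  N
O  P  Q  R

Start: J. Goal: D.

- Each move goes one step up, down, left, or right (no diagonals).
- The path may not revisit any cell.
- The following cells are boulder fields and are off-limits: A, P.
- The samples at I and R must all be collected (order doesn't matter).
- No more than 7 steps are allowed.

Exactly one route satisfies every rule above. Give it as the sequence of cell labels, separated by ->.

The budget equals the shortest possible length, so every move has to be on a shortest route through the required cells.
Route from J: down 2 to R, left 1 to Q, up 3 to C, right 1 to D — 7 moves in all.
Check: all required cells visited; 7 ≤ 7 moves.

J -> N -> R -> Q -> M -> I -> C -> D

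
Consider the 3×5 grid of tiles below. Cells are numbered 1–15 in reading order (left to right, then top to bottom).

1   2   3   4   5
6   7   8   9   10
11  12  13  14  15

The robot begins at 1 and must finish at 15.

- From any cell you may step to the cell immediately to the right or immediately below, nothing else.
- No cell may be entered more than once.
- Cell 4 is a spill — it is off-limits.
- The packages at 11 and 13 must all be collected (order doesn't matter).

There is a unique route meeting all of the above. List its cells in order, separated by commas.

1, 6, 11, 12, 13, 14, 15

Moves only go right or down, so the column and row indices never decrease.
Route from 1: 2× down (reaching 11), 4× right (reaching 15) — 6 moves in all.
Check: all required cells visited.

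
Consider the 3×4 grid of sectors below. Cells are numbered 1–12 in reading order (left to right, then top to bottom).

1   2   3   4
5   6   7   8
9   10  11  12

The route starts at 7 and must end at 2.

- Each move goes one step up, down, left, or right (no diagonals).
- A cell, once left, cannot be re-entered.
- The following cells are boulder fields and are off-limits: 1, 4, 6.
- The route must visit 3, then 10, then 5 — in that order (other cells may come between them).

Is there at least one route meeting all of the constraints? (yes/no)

no

5 must be visited but has only one open neighbour (9), and it is neither the start nor the goal — the route would have to enter and leave through 9, re-entering it.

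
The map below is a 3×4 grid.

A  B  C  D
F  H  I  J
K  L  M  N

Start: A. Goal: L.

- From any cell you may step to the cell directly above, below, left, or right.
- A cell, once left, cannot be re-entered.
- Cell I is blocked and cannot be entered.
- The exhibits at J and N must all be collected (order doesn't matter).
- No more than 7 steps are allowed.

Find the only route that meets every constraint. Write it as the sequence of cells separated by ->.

A -> B -> C -> D -> J -> N -> M -> L

Any route must reach J and N and still end at L within 7 moves, so the order of the required stops is forced.
Route from A: right 3 to D, down 2 to N, left 2 to L — 7 moves in all.
Check: all required cells visited; 7 ≤ 7 moves.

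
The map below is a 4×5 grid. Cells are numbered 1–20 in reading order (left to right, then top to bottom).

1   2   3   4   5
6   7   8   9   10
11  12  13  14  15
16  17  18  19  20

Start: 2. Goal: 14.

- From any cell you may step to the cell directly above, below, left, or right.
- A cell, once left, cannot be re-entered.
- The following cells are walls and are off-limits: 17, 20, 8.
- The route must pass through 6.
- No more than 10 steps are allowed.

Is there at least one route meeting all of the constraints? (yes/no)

yes

One route that works: 2 → 7 → 6 → 11 → 12 → 13 → 14.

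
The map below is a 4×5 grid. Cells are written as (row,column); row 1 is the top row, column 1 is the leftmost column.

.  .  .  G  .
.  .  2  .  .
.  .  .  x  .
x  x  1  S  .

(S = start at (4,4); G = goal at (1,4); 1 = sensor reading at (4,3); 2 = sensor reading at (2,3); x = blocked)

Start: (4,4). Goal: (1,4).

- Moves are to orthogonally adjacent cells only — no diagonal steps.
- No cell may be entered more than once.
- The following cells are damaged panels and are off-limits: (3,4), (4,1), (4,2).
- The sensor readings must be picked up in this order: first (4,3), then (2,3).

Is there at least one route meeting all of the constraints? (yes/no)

One route that works: (4,4) → (4,3) → (3,3) → (2,3) → (1,3) → (1,4).

yes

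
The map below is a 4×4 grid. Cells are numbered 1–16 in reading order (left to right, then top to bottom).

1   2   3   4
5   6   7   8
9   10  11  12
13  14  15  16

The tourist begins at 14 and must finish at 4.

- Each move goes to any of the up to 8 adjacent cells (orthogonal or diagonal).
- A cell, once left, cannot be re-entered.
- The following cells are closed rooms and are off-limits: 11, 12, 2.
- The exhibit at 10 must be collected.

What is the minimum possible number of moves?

3

Any route passes through 10 somewhere between 14 and 4. Summing Chebyshev distances along the two legs (14 → 10 → 4) gives a lower bound of 1 + 2 = 3 moves.
A route of 3 moves achieves this: 14 → 10 → 7 → 4.
Since 3 matches the lower bound, it is optimal.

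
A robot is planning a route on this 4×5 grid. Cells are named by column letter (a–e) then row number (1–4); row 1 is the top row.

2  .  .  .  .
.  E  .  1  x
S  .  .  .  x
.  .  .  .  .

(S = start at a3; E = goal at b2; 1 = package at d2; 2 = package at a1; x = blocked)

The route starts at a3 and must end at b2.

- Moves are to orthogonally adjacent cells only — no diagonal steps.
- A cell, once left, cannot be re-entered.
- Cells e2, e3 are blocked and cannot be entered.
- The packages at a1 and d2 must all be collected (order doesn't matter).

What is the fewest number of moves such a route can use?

Any route passes through a1 and d2 in some order between a3 and b2. Summing Manhattan distances along each leg and taking the cheapest ordering (a3 → a1 → d2 → b2) gives a lower bound of 2 + 4 + 2 = 8 moves.
A route of 8 moves achieves this: a3 → a2 → a1 → b1 → c1 → d1 → d2 → c2 → b2.
Since 8 matches the lower bound, it is optimal.

8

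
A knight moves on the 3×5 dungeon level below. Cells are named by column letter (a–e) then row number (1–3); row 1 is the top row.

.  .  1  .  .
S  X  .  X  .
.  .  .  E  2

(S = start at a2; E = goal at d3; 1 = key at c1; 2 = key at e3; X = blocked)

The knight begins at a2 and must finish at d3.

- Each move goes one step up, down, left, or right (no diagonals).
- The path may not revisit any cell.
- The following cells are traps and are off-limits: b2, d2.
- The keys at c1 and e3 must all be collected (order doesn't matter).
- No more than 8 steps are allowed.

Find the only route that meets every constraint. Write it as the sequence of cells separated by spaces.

The budget equals the shortest possible length, so every move has to be on a shortest route through the required cells.
Route from a2: up to a1, 4× right (reaching e1), 2× down (reaching e3), left to d3 — 8 moves in all.
Check: all required cells visited; 8 ≤ 8 moves.

a2 a1 b1 c1 d1 e1 e2 e3 d3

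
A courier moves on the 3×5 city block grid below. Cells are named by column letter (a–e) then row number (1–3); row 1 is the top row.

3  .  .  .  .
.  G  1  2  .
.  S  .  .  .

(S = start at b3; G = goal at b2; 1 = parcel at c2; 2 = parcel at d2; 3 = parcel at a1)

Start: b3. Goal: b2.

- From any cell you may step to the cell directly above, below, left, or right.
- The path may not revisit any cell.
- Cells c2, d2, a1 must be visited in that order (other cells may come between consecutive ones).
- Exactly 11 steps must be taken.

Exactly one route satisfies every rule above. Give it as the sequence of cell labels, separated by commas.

The waypoints must appear in the order c2, d2, a1, with no cell reused.
Route from b3: right to c3, up to c2, 2× right (reaching e2), up to e1, 4× left (reaching a1), down to a2, right to b2 — 11 moves in all.
Check: order respected (1 at step 2, 2 at step 3, 3 at step 9); 11 moves as required.

b3, c3, c2, d2, e2, e1, d1, c1, b1, a1, a2, b2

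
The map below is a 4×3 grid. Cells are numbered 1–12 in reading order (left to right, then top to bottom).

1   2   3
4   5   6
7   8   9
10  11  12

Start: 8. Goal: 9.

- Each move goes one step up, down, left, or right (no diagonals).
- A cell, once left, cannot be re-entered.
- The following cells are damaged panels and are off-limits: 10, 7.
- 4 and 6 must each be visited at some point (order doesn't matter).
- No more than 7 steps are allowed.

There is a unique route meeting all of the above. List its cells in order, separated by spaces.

The budget equals the shortest possible length, so every move has to be on a shortest route through the required cells.
Route from 8: up 1 to 5, left 1 to 4, up 1 to 1, right 2 to 3, down 2 to 9 — 7 moves in all.
Check: all required cells visited; 7 ≤ 7 moves.

8 5 4 1 2 3 6 9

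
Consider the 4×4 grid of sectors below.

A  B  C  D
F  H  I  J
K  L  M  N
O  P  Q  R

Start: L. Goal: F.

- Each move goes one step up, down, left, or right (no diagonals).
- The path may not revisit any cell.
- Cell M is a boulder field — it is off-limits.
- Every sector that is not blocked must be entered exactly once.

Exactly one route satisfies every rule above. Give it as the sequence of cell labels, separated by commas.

Need to visit all 15 open cells exactly once, starting at L and ending at F.
Cell R has only two open neighbours (N and Q), so the path must pass straight through it: one of those is the cell it's entered from and the other is where it exits.
Route from L: left 1 to K, down 1 to O, right 3 to R, up 3 to D, left 1 to C, down 1 to I, left 1 to H, up 1 to B, left 1 to A, down 1 to F — 14 moves in all.
Check: all 15 open cells covered.

L, K, O, P, Q, R, N, J, D, C, I, H, B, A, F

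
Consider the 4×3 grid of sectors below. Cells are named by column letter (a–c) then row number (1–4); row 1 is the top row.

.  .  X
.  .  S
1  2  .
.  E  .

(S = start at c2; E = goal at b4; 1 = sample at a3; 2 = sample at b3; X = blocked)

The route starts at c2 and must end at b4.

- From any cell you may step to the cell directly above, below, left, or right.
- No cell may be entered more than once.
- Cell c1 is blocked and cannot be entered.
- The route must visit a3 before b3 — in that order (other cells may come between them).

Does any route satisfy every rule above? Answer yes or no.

One route that works: c2 → b2 → a2 → a3 → b3 → b4.

yes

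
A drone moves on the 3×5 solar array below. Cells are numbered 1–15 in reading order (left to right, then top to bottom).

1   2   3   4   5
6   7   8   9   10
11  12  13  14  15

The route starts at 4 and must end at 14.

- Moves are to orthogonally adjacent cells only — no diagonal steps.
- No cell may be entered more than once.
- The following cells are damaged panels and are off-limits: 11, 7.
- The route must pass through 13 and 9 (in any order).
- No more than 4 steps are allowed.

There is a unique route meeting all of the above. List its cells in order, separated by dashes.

The budget equals the shortest possible length, so every move has to be on a shortest route through the required cells.
Route from 4: down 1 to 9, left 1 to 8, down 1 to 13, right 1 to 14 — 4 moves in all.
Check: all required cells visited; 4 ≤ 4 moves.

4 - 9 - 8 - 13 - 14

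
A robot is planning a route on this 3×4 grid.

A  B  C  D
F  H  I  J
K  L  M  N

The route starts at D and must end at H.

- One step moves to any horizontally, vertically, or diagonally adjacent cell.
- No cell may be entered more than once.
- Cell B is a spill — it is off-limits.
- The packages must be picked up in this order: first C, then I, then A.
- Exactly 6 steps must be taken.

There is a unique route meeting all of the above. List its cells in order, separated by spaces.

D C I L F A H

The waypoints must appear in the order C, I, A, with no cell reused.
Route from D: left 1 to C, down 1 to I, down-left 1 to L, up-left 1 to F, up 1 to A, down-right 1 to H — 6 moves in all.
Check: order respected (C at step 1, I at step 2, A at step 5); 6 moves as required.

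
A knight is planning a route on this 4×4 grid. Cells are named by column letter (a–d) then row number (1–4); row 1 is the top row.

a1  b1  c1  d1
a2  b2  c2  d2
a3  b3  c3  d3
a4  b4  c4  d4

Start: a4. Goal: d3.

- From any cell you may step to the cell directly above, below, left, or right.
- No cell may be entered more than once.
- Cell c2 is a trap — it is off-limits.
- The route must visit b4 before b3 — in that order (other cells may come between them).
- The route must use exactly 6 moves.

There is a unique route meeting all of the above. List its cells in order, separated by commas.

a4, b4, b3, c3, c4, d4, d3

The waypoints must appear in the order b4, b3, with no cell reused.
Route from a4: right 1 to b4, up 1 to b3, right 1 to c3, down 1 to c4, right 1 to d4, up 1 to d3 — 6 moves in all.
Check: order respected (b4 at step 1, b3 at step 2); 6 moves as required.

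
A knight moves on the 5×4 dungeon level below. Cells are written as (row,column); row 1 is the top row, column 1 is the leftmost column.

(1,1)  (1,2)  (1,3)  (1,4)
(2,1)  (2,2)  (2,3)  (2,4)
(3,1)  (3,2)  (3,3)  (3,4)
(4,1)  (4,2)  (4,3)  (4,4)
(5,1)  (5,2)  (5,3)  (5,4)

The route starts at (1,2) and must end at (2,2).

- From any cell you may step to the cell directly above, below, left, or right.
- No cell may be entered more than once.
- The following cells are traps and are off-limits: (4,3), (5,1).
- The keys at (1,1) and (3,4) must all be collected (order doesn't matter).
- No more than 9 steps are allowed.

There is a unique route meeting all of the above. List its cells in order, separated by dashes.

Any route must reach (1,1) and (3,4) and still end at (2,2) within 9 moves, so the order of the required stops is forced.
Route from (1,2): left to (1,1), 2× down (reaching (3,1)), 3× right (reaching (3,4)), up to (2,4), 2× left (reaching (2,2)) — 9 moves in all.
Check: all required cells visited; 9 ≤ 9 moves.

(1,2) - (1,1) - (2,1) - (3,1) - (3,2) - (3,3) - (3,4) - (2,4) - (2,3) - (2,2)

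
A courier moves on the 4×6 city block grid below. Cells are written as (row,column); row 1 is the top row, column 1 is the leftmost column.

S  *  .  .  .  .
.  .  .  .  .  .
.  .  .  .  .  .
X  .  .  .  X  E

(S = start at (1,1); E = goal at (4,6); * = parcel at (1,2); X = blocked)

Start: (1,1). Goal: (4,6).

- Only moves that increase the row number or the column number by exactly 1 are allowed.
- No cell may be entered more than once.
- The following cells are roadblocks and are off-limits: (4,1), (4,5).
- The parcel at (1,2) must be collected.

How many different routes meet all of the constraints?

15

A right/down-only route from (1,1) to (4,6) makes exactly 3 down-moves and 5 right-moves in some order.
With no other constraints that would be C(8,3) = 56 routes.
Split at (1,2) and multiply the segment counts (each segment already excludes blocked cells): (1,1)→(1,2): 1; (1,2)→(4,6): 15; product = 15.
That gives 15 routes.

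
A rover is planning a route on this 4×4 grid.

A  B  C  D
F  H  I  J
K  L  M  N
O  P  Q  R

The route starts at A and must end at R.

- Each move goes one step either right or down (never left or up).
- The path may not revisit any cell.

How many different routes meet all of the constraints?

20

A right/down-only route from A to R makes exactly 3 down-moves and 3 right-moves in some order.
With no other constraints that would be C(6,3) = 20 routes.
That gives 20 routes.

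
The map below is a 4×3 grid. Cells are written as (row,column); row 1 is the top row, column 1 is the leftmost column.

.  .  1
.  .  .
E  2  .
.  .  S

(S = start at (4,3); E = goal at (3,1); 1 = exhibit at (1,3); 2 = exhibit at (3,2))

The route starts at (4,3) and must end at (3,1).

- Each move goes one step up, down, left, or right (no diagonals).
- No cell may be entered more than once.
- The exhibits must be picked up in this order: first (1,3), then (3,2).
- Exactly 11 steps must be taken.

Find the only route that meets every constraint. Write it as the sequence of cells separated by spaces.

(4,3) (3,3) (2,3) (1,3) (1,2) (1,1) (2,1) (2,2) (3,2) (4,2) (4,1) (3,1)

The waypoints must appear in the order (1,3), (3,2), with no cell reused.
Route from (4,3): 3× up (reaching (1,3)), 2× left (reaching (1,1)), down to (2,1), right to (2,2), 2× down (reaching (4,2)), left to (4,1), up to (3,1) — 11 moves in all.
Check: order respected (1 at step 3, 2 at step 8); 11 moves as required.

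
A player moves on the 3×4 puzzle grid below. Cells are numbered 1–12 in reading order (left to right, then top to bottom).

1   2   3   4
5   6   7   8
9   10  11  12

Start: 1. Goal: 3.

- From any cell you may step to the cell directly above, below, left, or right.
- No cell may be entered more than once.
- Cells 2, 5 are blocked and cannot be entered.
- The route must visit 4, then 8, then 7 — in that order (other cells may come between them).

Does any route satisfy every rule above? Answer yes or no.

no

The blocked cells wall 4 off from 1 completely — no sequence of moves reaches it at all, so no route can satisfy the rules.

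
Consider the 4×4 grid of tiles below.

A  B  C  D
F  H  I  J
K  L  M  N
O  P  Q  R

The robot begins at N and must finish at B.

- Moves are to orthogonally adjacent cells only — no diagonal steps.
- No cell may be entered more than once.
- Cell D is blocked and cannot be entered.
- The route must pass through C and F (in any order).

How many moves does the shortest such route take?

8

Any route passes through C and F in some order between N and B. Summing Manhattan distances along each leg and taking the cheapest ordering (N → C → F → B) gives a lower bound of 3 + 3 + 2 = 8 moves.
A route of 8 moves achieves this: N → M → L → K → F → H → I → C → B.
Since 8 matches the lower bound, it is optimal.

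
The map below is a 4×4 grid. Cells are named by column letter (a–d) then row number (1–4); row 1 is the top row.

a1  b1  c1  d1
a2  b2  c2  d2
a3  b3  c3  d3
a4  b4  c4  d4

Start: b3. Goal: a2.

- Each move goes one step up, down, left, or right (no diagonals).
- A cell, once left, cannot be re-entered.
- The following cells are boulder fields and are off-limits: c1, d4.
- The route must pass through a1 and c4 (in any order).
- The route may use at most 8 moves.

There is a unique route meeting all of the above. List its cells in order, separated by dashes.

b3 - b4 - c4 - c3 - c2 - b2 - b1 - a1 - a2

The 8-move cap with required stops at a1, c4 leaves no slack for detours.
Route from b3: down to b4, right to c4, 2× up (reaching c2), left to b2, up to b1, left to a1, down to a2 — 8 moves in all.
Check: all required cells visited; 8 ≤ 8 moves.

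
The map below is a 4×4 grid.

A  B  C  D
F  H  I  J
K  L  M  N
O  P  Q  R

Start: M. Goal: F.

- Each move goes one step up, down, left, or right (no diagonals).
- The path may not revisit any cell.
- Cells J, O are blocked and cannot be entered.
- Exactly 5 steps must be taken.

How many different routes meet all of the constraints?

Need simple routes of exactly 5 moves from M to F (Manhattan distance 3, so 1 moves are spent on a detour and 1 undoing it).
Enumerating: M I C B H F | M I C B A F | M I H B A F | M I H L K F | M Q P L H F | M Q P L K F | M L H B A F.
That gives 7 routes.

7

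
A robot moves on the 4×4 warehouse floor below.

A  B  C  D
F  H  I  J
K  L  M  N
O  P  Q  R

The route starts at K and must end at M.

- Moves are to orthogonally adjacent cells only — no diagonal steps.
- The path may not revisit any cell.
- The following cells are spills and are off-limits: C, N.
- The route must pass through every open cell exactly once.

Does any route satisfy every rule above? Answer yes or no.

no

Cell D has only one open neighbour but is neither the start nor the goal, so a Hamiltonian route would have to both enter and leave it through the same neighbour — impossible without revisiting.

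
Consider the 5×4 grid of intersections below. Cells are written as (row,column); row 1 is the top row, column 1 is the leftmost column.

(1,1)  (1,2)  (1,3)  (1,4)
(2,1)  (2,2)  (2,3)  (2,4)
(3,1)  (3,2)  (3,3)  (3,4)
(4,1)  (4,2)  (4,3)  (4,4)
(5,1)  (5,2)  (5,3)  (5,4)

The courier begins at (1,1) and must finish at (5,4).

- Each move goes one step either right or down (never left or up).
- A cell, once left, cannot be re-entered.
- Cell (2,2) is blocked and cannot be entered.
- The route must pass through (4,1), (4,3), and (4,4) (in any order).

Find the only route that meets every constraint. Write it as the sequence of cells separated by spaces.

(1,1) (2,1) (3,1) (4,1) (4,2) (4,3) (4,4) (5,4)

Moves only go right or down, so the column and row indices never decrease.
Route from (1,1): down 3 to (4,1), right 3 to (4,4), down 1 to (5,4) — 7 moves in all.
Check: all required cells visited.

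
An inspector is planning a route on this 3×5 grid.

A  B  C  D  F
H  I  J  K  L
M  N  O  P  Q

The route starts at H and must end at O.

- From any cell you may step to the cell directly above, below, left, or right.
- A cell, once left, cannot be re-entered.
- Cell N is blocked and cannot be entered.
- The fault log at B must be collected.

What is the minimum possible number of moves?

5

Any route passes through B somewhere between H and O. Summing Manhattan distances along the two legs (H → B → O) gives a lower bound of 2 + 3 = 5 moves.
A route of 5 moves achieves this: H → A → B → I → J → O.
Since 5 matches the lower bound, it is optimal.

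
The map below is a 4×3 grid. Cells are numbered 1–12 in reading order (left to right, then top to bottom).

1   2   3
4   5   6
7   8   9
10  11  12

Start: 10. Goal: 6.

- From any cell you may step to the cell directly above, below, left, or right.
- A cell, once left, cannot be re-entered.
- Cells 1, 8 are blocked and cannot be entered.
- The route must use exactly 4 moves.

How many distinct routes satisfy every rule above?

2

Need simple routes of exactly 4 moves from 10 to 6 (Manhattan distance 4, so 0 moves are spent on a detour and 0 undoing it).
Enumerating: 10 7 4 5 6 | 10 11 12 9 6.
That gives 2 routes.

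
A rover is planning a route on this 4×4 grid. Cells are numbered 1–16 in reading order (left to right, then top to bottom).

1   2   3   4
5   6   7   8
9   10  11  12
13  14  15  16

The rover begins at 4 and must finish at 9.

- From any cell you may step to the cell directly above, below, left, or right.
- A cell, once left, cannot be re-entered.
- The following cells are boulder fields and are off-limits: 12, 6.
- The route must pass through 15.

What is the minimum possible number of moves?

7

Any route passes through 15 somewhere between 4 and 9. Summing Manhattan distances along the two legs (4 → 15 → 9) gives a lower bound of 4 + 3 = 7 moves.
A route of 7 moves achieves this: 4 → 8 → 7 → 11 → 15 → 14 → 10 → 9.
Since 7 matches the lower bound, it is optimal.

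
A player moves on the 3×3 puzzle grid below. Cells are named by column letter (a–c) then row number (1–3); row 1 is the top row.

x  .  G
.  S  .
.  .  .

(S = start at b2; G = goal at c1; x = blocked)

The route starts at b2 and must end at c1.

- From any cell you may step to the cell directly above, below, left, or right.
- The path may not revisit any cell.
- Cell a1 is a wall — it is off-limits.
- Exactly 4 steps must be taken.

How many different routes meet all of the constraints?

1

Need simple routes of exactly 4 moves from b2 to c1 (Manhattan distance 2, so 1 moves are spent on a detour and 1 undoing it).
Enumerating: b2 b3 c3 c2 c1.
That gives 1 route.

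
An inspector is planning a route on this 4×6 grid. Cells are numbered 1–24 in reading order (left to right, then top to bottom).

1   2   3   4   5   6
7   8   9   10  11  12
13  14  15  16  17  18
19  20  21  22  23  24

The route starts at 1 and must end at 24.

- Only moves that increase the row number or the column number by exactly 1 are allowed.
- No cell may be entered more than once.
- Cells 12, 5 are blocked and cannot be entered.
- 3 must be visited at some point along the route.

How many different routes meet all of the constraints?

14

A right/down-only route from 1 to 24 makes exactly 3 down-moves and 5 right-moves in some order.
With no other constraints that would be C(8,3) = 56 routes.
Split at 3 and multiply the segment counts (each segment already excludes blocked cells): 1→3: 1; 3→24: 14; product = 14.
That gives 14 routes.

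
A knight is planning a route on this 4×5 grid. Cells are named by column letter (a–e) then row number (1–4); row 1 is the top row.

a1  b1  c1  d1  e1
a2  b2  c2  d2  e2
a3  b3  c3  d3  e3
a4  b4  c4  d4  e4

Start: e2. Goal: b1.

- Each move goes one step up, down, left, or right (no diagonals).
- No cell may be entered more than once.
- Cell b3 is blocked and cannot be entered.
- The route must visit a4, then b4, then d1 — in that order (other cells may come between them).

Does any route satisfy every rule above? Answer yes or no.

no

Ignoring the required order, 42 revisit-free routes from e2 to b1 pass through all of a4, b4, and d1; the waypoint orders that occur are d1 → b4 → a4 (37); b4 → a4 → d1 (5) — never a4 → b4 → d1.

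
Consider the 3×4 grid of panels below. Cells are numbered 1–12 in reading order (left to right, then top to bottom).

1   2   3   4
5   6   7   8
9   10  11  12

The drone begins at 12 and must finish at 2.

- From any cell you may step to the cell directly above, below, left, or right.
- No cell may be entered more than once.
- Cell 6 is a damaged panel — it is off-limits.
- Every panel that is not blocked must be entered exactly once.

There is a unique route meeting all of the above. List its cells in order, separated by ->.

12 -> 8 -> 4 -> 3 -> 7 -> 11 -> 10 -> 9 -> 5 -> 1 -> 2

Need to visit all 11 open cells exactly once, starting at 12 and ending at 2.
Cell 9 has only two open neighbours (5 and 10), so the path must pass straight through it: one of those is the cell it's entered from and the other is where it exits.
Route from 12: 2× up (reaching 4), left to 3, 2× down (reaching 11), 2× left (reaching 9), 2× up (reaching 1), right to 2 — 10 moves in all.
Check: all 11 open cells covered.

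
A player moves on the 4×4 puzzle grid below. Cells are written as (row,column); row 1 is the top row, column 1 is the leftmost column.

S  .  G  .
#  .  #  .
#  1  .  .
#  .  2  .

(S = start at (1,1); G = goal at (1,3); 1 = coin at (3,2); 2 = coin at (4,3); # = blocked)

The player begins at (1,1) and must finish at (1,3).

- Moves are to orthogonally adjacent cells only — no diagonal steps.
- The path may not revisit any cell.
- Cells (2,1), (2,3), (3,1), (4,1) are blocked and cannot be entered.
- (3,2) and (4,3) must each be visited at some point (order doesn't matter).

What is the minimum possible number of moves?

10

Any route passes through (3,2) and (4,3) in some order between (1,1) and (1,3). Summing Manhattan distances along each leg and taking the cheapest ordering ((1,1) → (3,2) → (4,3) → (1,3)) gives a lower bound of 3 + 2 + 3 = 8 moves.
That bound ignores the blocked cells. Measuring each leg by the fewest moves that actually steer around them ((1,1)→(3,2): 3; (3,2)→(4,3): 2; (4,3)→(1,3): 5) raises the lower bound to 10.
A route of 10 moves exists: (1,1) → (1,2) → (2,2) → (3,2) → (4,2) → (4,3) → (3,3) → (3,4) → (2,4) → (1,4) → (1,3).
Since 10 matches that lower bound, it is optimal.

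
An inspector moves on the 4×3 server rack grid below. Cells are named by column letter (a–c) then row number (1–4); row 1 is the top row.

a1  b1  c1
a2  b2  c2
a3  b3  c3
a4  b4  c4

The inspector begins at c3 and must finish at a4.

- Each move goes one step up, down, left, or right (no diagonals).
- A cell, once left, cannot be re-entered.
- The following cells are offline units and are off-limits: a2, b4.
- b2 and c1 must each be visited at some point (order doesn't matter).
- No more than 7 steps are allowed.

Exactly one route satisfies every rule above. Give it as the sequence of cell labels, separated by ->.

c3 -> c2 -> c1 -> b1 -> b2 -> b3 -> a3 -> a4

The budget equals the shortest possible length, so every move has to be on a shortest route through the required cells.
Route from c3: 2× up (reaching c1), left to b1, 2× down (reaching b3), left to a3, down to a4 — 7 moves in all.
Check: all required cells visited; 7 ≤ 7 moves.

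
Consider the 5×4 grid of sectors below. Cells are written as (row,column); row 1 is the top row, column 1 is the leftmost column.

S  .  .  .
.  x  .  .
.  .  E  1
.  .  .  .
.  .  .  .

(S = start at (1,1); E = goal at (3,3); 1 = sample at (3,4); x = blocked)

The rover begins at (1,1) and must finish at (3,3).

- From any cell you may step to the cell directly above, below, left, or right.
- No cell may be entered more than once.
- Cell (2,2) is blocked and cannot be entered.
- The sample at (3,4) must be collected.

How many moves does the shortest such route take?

Any route passes through (3,4) somewhere between (1,1) and (3,3). Summing Manhattan distances along the two legs ((1,1) → (3,4) → (3,3)) gives a lower bound of 5 + 1 = 6 moves.
A route of 6 moves achieves this: (1,1) → (1,2) → (1,3) → (2,3) → (2,4) → (3,4) → (3,3).
Since 6 matches the lower bound, it is optimal.

6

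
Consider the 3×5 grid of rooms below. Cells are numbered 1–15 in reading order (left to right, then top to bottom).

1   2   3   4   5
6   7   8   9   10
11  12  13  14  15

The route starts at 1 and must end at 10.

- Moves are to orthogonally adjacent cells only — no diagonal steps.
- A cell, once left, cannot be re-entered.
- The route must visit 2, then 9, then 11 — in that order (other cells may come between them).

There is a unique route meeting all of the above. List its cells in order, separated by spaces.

The waypoints must appear in the order 2, 9, 11, with no cell reused.
Route from 1: 3× right (reaching 4), down to 9, 3× left (reaching 6), down to 11, 4× right (reaching 15), up to 10 — 13 moves in all.
Check: order respected (2 at step 1, 9 at step 4, 11 at step 8).

1 2 3 4 9 8 7 6 11 12 13 14 15 10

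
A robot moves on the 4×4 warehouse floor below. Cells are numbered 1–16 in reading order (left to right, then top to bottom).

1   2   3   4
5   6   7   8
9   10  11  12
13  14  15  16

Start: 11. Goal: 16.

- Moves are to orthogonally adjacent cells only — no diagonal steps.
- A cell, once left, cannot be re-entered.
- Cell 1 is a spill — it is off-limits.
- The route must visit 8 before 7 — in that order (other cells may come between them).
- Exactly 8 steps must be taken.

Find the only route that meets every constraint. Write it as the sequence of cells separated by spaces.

11 12 8 7 6 10 14 15 16

The waypoints must appear in the order 8, 7, with no cell reused.
Route from 11: right to 12, up to 8, 2× left (reaching 6), 2× down (reaching 14), 2× right (reaching 16) — 8 moves in all.
Check: order respected (8 at step 2, 7 at step 3); 8 moves as required.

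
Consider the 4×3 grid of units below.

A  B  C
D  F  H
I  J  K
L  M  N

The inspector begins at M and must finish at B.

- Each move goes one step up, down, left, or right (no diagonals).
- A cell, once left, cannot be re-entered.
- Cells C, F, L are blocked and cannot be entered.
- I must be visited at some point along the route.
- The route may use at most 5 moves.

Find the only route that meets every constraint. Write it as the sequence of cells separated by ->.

M -> J -> I -> D -> A -> B

The budget equals the shortest possible length, so every move has to be on a shortest route through the required cells.
Route from M: up to J, left to I, 2× up (reaching A), right to B — 5 moves in all.
Check: all required cells visited; 5 ≤ 5 moves.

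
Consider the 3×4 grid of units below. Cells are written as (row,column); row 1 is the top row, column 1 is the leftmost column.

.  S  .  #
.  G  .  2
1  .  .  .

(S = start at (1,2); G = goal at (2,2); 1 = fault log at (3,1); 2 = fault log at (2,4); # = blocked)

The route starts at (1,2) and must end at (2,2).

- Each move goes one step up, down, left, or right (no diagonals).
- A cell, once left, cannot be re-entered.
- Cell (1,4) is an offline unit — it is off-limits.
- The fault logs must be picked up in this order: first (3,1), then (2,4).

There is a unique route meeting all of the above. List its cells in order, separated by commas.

(1,2), (1,1), (2,1), (3,1), (3,2), (3,3), (3,4), (2,4), (2,3), (2,2)

The waypoints must appear in the order (3,1), (2,4), with no cell reused.
Route from (1,2): left to (1,1), 2× down (reaching (3,1)), 3× right (reaching (3,4)), up to (2,4), 2× left (reaching (2,2)) — 9 moves in all.
Check: order respected (1 at step 3, 2 at step 7).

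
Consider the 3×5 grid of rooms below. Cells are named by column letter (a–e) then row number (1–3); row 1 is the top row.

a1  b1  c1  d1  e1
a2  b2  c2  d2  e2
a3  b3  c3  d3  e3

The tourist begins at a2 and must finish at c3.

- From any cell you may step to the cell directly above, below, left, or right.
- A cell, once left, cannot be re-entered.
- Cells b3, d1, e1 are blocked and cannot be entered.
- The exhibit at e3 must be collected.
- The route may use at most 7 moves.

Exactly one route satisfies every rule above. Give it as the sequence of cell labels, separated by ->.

a2 -> b2 -> c2 -> d2 -> e2 -> e3 -> d3 -> c3

The budget equals the shortest possible length, so every move has to be on a shortest route through the required cells.
Route from a2: right 4 to e2, down 1 to e3, left 2 to c3 — 7 moves in all.
Check: all required cells visited; 7 ≤ 7 moves.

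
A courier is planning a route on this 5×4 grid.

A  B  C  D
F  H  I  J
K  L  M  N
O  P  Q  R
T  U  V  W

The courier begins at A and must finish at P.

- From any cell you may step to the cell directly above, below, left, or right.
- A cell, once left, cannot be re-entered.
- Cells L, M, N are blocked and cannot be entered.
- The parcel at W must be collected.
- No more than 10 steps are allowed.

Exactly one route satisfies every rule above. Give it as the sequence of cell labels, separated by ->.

Any route must reach W and still end at P within 10 moves, so the order of the required stops is forced.
Route from A: 4× down (reaching T), 3× right (reaching W), up to R, 2× left (reaching P) — 10 moves in all.
Check: all required cells visited; 10 ≤ 10 moves.

A -> F -> K -> O -> T -> U -> V -> W -> R -> Q -> P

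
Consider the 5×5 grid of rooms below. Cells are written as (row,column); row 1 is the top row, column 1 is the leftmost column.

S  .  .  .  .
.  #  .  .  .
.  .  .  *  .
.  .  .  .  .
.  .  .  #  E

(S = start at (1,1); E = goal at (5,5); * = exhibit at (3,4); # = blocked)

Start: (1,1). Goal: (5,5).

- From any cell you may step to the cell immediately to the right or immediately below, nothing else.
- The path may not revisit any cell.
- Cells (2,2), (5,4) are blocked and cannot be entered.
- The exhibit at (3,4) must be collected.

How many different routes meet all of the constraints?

8

A right/down-only route from (1,1) to (5,5) makes exactly 4 down-moves and 4 right-moves in some order.
With no other constraints that would be C(8,4) = 70 routes.
Split at (3,4) and multiply the segment counts (each segment already excludes blocked cells): (1,1)→(3,4): 4; (3,4)→(5,5): 2; product = 8.
That gives 8 routes.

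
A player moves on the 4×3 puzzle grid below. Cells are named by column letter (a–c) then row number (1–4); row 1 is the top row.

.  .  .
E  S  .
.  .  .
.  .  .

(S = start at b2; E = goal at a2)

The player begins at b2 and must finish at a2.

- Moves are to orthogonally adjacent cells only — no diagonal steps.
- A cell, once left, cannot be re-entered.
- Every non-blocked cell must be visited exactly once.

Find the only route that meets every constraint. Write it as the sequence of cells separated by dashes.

b2 - b3 - a3 - a4 - b4 - c4 - c3 - c2 - c1 - b1 - a1 - a2

Need to visit all 12 open cells exactly once, starting at b2 and ending at a2.
Route from b2: down to b3, left to a3, down to a4, 2× right (reaching c4), 3× up (reaching c1), 2× left (reaching a1), down to a2 — 11 moves in all.
Check: all 12 open cells covered.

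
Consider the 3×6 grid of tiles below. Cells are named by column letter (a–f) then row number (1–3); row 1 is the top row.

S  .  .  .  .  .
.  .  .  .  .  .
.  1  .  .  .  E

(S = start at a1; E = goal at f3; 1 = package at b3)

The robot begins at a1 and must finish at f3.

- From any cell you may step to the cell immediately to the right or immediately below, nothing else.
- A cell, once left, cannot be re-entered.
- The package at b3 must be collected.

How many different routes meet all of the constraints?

3

A right/down-only route from a1 to f3 makes exactly 2 down-moves and 5 right-moves in some order.
With no other constraints that would be C(7,2) = 21 routes.
Split at b3 and multiply the segment counts: a1→b3: 3; b3→f3: 1; product = 3.
That gives 3 routes.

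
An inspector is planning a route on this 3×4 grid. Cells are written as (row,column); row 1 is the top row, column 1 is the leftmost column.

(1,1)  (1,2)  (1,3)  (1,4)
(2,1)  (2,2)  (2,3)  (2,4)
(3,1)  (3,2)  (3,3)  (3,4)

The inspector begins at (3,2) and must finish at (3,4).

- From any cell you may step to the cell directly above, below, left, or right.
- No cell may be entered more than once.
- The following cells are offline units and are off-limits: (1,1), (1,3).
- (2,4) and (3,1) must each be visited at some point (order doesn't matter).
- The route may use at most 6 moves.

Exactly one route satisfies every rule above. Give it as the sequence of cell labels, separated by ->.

(3,2) -> (3,1) -> (2,1) -> (2,2) -> (2,3) -> (2,4) -> (3,4)

The budget equals the shortest possible length, so every move has to be on a shortest route through the required cells.
Route from (3,2): left 1 to (3,1), up 1 to (2,1), right 3 to (2,4), down 1 to (3,4) — 6 moves in all.
Check: all required cells visited; 6 ≤ 6 moves.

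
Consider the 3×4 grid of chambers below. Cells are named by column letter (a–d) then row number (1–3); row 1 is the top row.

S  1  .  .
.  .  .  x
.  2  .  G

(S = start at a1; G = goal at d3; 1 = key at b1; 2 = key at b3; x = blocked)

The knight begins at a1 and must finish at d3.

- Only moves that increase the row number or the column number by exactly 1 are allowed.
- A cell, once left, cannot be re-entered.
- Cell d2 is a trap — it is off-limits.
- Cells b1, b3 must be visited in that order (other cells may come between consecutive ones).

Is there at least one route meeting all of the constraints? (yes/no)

yes

One route that works: a1 → b1 → b2 → b3 → c3 → d3.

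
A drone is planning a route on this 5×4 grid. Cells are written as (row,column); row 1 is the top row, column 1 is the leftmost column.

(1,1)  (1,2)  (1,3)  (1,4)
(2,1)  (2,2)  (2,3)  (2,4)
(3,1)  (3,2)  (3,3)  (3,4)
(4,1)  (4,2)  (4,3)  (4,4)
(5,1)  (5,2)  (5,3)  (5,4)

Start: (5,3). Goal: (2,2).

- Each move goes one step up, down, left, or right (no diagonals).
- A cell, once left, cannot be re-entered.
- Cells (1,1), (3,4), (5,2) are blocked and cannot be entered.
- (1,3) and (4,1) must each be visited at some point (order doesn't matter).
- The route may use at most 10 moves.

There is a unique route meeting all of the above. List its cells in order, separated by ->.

(5,3) -> (4,3) -> (4,2) -> (4,1) -> (3,1) -> (3,2) -> (3,3) -> (2,3) -> (1,3) -> (1,2) -> (2,2)

The budget equals the shortest possible length, so every move has to be on a shortest route through the required cells.
Route from (5,3): up 1 to (4,3), left 2 to (4,1), up 1 to (3,1), right 2 to (3,3), up 2 to (1,3), left 1 to (1,2), down 1 to (2,2) — 10 moves in all.
Check: all required cells visited; 10 ≤ 10 moves.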